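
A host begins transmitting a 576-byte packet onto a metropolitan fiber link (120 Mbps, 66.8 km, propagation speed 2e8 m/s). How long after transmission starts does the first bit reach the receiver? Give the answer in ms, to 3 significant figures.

0.334 ms

First bit experiences only propagation delay: d/s = 66800/200000000 = 0.334 ms.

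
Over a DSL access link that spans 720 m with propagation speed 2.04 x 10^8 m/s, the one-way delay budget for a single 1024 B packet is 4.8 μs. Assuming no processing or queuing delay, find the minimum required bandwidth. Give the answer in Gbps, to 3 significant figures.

6.45 Gbps

L = 8192 bits.
Propagation delay = 720 / 204000000 = 3.52941 μs.
Transmission budget = 4.8 − 3.52941 = 1.27059 μs.
R ≥ L / t_tx = 8192 bits / 1.27059e-06 s = 6.45 Gbps.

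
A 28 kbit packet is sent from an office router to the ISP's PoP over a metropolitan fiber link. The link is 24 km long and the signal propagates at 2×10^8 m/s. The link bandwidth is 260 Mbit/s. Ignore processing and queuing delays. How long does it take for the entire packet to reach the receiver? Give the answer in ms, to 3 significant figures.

L = 28000 bits.
Transmission delay = L/R = 28000 / 260000000 = 0.107692 ms.
Propagation delay = d/s = 24000 m / 200000000 m/s = 0.12 ms.
Total = 0.228 ms.

0.228 ms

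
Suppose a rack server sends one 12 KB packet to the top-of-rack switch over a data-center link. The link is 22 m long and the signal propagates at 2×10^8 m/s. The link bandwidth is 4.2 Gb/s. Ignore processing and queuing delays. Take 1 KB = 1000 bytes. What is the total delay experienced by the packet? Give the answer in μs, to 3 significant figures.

L = 96000 bits.
Transmission delay = L/R = 96000 / 4200000000 = 22.8571 μs.
Propagation delay = d/s = 22 m / 200000000 m/s = 0.11 μs.
Total = 23.0 μs.

23.0 μs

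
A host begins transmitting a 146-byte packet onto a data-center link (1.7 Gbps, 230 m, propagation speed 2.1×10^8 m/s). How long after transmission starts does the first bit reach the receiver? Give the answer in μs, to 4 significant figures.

1.095 μs

First bit experiences only propagation delay: d/s = 230/210000000 = 1.095 μs.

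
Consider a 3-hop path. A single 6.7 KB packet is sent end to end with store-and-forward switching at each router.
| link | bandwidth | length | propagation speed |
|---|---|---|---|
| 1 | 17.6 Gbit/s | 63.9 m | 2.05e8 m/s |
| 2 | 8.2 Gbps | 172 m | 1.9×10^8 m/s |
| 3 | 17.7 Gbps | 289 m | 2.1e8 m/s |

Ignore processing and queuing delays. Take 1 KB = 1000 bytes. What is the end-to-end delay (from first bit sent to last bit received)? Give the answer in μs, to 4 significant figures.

15.20 μs

L = 53600 bits.
Transmission delays (L/R per hop): 3.04545, 6.53659, 3.02825 μs; sum = 12.6103 μs.
Propagation delays (d/s per hop): 0.311707, 0.905263, 1.37619 μs; sum = 2.59316 μs.
End-to-end = 15.20 μs.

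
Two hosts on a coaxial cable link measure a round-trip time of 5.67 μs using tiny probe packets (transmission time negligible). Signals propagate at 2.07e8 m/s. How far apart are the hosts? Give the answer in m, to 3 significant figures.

587 m

One-way propagation = RTT/2 = 2.835 μs.
d = s × t = 2.07e+08 × 2.835e-06 = 587 m.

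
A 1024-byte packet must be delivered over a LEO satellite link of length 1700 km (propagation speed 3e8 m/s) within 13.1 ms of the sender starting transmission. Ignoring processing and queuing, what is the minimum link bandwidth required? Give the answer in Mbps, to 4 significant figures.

L = 8192 bits.
Propagation delay = 1700000 / 300000000 = 5.66667 ms.
Transmission budget = 13.1 − 5.66667 = 7.43333 ms.
R ≥ L / t_tx = 8192 bits / 0.00743333 s = 1.102 Mbps.

1.102 Mbps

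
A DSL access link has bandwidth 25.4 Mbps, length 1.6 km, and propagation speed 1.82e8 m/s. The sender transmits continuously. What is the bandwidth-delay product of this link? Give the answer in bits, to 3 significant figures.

223 bits

Propagation delay = 1600 / 182000000 = 8.79121e-06 s.
BDP = R × t_prop = 25400000 × 8.79121e-06 = 223.297 bits.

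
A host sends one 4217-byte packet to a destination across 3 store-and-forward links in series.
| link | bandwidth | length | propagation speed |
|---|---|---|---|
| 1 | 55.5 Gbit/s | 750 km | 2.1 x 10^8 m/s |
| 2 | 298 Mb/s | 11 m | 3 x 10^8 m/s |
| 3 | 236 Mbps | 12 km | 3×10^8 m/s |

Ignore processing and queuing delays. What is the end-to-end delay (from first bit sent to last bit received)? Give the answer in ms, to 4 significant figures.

L = 4217 × 8 = 33736 bits.
Transmission delays (L/R per hop): 0.000607856, 0.113208, 0.142949 ms; sum = 0.256765 ms.
Propagation delays (d/s per hop): 3.57143, 3.66667e-05, 0.04 ms; sum = 3.61147 ms.
End-to-end = 3.868 ms.

3.868 ms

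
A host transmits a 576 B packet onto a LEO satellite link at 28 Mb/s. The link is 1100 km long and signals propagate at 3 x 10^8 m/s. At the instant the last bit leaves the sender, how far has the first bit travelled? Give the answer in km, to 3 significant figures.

49.4 km

t_tx = L/R = 4608/28000000 = 0.000164571 s.
Distance = s × t_tx = 300000000 × 0.000164571 = 49.4 km.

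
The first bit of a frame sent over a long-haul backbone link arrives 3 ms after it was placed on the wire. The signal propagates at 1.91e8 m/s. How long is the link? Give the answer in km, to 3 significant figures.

573 km

d = s × t_prop = 191000000 × 0.003 = 573 km.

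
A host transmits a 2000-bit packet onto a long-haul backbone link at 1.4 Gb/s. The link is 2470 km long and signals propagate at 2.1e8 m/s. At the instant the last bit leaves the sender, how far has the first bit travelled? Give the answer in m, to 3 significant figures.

300 m

t_tx = L/R = 2000/1400000000 = 1.42857e-06 s.
Distance = s × t_tx = 210000000 × 1.42857e-06 = 300 m.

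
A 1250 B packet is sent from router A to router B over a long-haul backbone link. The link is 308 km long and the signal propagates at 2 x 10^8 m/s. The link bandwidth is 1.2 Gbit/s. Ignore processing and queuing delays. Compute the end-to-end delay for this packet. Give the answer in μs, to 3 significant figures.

1550 μs

L = 1250 × 8 = 10000 bits.
Transmission delay = L/R = 10000 / 1200000000 = 8.33333 μs.
Propagation delay = d/s = 308000 m / 200000000 m/s = 1540 μs.
Total = 1550 μs.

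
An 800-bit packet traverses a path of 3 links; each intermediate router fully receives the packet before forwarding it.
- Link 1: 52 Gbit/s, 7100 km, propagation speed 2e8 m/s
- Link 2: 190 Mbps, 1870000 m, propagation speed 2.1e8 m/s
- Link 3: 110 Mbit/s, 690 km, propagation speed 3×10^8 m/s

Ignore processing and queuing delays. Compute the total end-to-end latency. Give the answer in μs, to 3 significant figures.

46700 μs

Transmission delays (L/R per hop): 0.0153846, 4.21053, 7.27273 μs; sum = 11.4986 μs.
Propagation delays (d/s per hop): 35500, 8904.76, 2300 μs; sum = 46704.8 μs.
End-to-end = 46700 μs.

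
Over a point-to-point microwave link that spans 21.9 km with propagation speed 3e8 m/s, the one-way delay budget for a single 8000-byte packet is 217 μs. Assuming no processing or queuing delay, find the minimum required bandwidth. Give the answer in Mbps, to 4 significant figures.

444.4 Mbps

L = 64000 bits.
Propagation delay = 21900 / 300000000 = 73 μs.
Transmission budget = 217 − 73 = 144 μs.
R ≥ L / t_tx = 64000 bits / 0.000144 s = 444.4 Mbps.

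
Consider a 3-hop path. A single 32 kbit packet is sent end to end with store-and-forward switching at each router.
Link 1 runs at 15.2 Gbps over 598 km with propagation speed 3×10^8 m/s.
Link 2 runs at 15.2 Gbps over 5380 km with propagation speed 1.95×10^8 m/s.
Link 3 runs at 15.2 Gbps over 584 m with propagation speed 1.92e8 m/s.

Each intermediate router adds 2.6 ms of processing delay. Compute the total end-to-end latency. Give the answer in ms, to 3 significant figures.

34.8 ms

L = 32000 bits.
Transmission delay per hop = L/R = 32000/15200000000 = 0.00210526 ms; 3 hops → 0.00631579 ms.
Propagation delays (d/s per hop): 1.99333, 27.5897, 0.00304167 ms; sum = 29.5861 ms.
Processing at 2 router(s): 2 × 2.6 ms = 5.2 ms.
End-to-end = 34.8 ms.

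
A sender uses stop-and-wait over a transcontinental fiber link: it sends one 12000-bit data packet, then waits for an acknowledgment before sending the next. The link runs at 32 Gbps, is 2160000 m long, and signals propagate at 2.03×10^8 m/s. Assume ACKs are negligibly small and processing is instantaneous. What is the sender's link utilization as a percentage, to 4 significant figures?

t_tx = L/R = 12000/32000000000 = 3.75e-07 s.
t_prop = 2160000/2.03e+08 = 0.0106404 s; RTT = 0.0212808 s.
Cycle = t_tx + RTT = 0.0212812 s.
Utilization = t_tx / cycle = 3.75e-07/0.0212812 = 0.001762 %.

0.001762 %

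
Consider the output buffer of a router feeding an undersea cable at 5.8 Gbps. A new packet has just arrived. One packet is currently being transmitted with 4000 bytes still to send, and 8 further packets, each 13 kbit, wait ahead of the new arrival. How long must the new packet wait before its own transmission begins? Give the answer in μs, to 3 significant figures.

Each queued packet: L/R = 13000/5800000000 = 2.24138 μs.
8 queued → 17.931 μs.
Plus remaining 32000 bits of current packet: 5.51724 μs.
Queuing delay = 23.4 μs.

23.4 μs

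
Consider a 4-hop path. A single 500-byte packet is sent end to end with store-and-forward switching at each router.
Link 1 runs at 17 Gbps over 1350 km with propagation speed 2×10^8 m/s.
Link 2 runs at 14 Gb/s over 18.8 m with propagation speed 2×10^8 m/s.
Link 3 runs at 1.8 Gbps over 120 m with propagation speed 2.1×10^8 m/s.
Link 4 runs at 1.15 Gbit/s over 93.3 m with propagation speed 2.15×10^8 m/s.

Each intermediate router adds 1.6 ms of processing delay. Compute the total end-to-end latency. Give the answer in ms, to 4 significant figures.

L = 500 × 8 = 4000 bits.
Transmission delays (L/R per hop): 0.000235294, 0.000285714, 0.00222222, 0.00347826 ms; sum = 0.00622149 ms.
Propagation delays (d/s per hop): 6.75, 9.4e-05, 0.000571429, 0.000433953 ms; sum = 6.7511 ms.
Processing at 3 router(s): 3 × 1.6 ms = 4.8 ms.
End-to-end = 11.56 ms.

11.56 ms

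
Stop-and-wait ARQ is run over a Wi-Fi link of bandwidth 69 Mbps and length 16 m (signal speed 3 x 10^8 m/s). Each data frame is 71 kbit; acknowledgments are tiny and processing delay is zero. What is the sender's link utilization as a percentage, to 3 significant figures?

t_tx = L/R = 71000/69000000 = 0.00102899 s.
t_prop = 16/300000000 = 5.33333e-08 s; RTT = 1.06667e-07 s.
Cycle = t_tx + RTT = 0.00102909 s.
Utilization = t_tx / cycle = 0.00102899/0.00102909 = 100 %.

100 %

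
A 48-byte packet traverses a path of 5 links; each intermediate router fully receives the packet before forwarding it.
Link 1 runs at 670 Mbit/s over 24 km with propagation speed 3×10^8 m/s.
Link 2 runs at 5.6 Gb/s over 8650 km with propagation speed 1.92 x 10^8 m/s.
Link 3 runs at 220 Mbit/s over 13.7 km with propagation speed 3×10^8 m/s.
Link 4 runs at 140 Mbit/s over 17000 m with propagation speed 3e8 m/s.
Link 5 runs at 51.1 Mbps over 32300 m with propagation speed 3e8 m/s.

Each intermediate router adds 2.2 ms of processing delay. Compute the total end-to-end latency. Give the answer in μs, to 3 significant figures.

L = 48 × 8 = 384 bits.
Transmission delays (L/R per hop): 0.573134, 0.0685714, 1.74545, 2.74286, 7.51468 μs; sum = 12.6447 μs.
Propagation delays (d/s per hop): 80, 45052.1, 45.6667, 56.6667, 107.667 μs; sum = 45342.1 μs.
Processing at 4 router(s): 4 × 2.2 ms = 8800 μs.
End-to-end = 54200 μs.

54200 μs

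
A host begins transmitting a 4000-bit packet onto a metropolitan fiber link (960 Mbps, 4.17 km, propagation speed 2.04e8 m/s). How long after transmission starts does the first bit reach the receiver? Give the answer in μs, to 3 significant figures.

20.4 μs

First bit experiences only propagation delay: d/s = 4170/204000000 = 20.4 μs.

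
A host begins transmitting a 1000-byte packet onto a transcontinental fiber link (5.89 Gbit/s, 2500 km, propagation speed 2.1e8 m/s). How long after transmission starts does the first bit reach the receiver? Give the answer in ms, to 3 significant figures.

11.9 ms

First bit experiences only propagation delay: d/s = 2500000/210000000 = 11.9 ms.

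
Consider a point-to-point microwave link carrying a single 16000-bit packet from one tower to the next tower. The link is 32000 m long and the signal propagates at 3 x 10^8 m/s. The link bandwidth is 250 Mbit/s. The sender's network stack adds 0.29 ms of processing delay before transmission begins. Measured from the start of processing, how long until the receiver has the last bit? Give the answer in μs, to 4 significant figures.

Transmission delay = L/R = 16000 / 250000000 = 64 μs.
Propagation delay = d/s = 32000 m / 300000000 m/s = 106.667 μs.
Plus processing delay 0.29 ms = 290 μs.
Total = 460.7 μs.

460.7 μs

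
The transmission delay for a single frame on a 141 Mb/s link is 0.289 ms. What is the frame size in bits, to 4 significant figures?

40750 bits

L = R × t_tx = 141000000 b/s × 0.000289 s = 40749 bits.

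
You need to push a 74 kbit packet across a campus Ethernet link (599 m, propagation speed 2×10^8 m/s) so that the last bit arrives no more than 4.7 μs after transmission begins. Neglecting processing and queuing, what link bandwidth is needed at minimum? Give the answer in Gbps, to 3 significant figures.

Propagation delay = 599 / 200000000 = 2.995 μs.
Transmission budget = 4.7 − 2.995 = 1.705 μs.
R ≥ L / t_tx = 74000 bits / 1.705e-06 s = 43.4 Gbps.

43.4 Gbps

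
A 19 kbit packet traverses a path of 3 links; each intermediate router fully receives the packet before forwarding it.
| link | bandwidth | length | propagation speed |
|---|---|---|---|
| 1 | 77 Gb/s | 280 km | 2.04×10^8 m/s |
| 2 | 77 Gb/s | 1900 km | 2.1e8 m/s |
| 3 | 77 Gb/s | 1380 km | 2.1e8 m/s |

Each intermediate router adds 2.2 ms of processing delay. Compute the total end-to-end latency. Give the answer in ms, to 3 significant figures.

21.4 ms

L = 19000 bits.
Transmission delay per hop = L/R = 19000/77000000000 = 0.000246753 ms; 3 hops → 0.00074026 ms.
Propagation delays (d/s per hop): 1.37255, 9.04762, 6.57143 ms; sum = 16.9916 ms.
Processing at 2 router(s): 2 × 2.2 ms = 4.4 ms.
End-to-end = 21.4 ms.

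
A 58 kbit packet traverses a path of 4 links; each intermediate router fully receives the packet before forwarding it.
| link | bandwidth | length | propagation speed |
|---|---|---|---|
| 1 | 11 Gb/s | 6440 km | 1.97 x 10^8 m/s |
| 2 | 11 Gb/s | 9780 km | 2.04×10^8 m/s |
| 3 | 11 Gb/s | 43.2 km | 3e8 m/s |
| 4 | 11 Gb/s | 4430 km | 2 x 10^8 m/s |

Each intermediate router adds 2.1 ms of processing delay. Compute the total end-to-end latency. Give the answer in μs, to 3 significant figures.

109000 μs

L = 58000 bits.
Transmission delay per hop = L/R = 58000/11000000000 = 5.27273 μs; 4 hops → 21.0909 μs.
Propagation delays (d/s per hop): 32690.4, 47941.2, 144, 22150 μs; sum = 102926 μs.
Processing at 3 router(s): 3 × 2.1 ms = 6300 μs.
End-to-end = 109000 μs.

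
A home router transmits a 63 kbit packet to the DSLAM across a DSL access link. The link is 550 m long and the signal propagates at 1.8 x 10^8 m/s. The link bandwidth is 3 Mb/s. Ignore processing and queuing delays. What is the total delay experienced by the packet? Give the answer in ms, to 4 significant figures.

L = 63000 bits.
Transmission delay = L/R = 63000 / 3000000 = 21 ms.
Propagation delay = d/s = 550 m / 180000000 m/s = 0.00305556 ms.
Total = 21.00 ms.

21.00 ms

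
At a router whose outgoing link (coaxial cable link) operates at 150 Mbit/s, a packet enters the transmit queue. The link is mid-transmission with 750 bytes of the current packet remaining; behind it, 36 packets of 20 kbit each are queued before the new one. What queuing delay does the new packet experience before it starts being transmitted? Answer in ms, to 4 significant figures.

4.840 ms

Each queued packet: L/R = 20000/150000000 = 0.133333 ms.
36 queued → 4.8 ms.
Plus remaining 6000 bits of current packet: 0.04 ms.
Queuing delay = 4.840 ms.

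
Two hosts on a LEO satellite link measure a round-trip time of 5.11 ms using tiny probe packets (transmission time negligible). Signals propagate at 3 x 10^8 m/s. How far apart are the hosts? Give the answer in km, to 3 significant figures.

One-way propagation = RTT/2 = 2.555 ms.
d = s × t = 300000000 × 0.002555 = 767 km.

767 km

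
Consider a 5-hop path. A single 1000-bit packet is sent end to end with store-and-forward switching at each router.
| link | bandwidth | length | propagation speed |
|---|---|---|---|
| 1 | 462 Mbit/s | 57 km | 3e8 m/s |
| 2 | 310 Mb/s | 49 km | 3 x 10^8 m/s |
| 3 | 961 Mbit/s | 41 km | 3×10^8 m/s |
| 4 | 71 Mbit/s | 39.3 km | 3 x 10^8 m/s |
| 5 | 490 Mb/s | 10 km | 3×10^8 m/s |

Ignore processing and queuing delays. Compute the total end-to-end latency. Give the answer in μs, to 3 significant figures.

677 μs

Transmission delays (L/R per hop): 2.1645, 3.22581, 1.04058, 14.0845, 2.04082 μs; sum = 22.5562 μs.
Propagation delays (d/s per hop): 190, 163.333, 136.667, 131, 33.3333 μs; sum = 654.333 μs.
End-to-end = 677 μs.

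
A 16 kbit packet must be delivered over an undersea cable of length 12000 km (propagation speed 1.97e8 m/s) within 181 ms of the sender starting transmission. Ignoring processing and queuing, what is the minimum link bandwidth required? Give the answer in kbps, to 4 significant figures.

Propagation delay = 12000000 / 197000000 = 60.9137 ms.
Transmission budget = 181 − 60.9137 = 120.086 ms.
R ≥ L / t_tx = 16000 bits / 0.120086 s = 133.2 kbps.

133.2 kbps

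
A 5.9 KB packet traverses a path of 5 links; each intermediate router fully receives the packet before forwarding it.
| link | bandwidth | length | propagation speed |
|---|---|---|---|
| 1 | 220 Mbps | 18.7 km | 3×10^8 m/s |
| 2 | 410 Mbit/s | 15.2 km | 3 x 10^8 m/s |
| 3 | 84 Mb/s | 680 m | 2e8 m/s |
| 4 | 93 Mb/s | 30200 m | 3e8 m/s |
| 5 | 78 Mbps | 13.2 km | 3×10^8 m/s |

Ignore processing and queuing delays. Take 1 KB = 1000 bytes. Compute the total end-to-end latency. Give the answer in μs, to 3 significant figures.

2270 μs

L = 47200 bits.
Transmission delays (L/R per hop): 214.545, 115.122, 561.905, 507.527, 605.128 μs; sum = 2004.23 μs.
Propagation delays (d/s per hop): 62.3333, 50.6667, 3.4, 100.667, 44 μs; sum = 261.067 μs.
End-to-end = 2270 μs.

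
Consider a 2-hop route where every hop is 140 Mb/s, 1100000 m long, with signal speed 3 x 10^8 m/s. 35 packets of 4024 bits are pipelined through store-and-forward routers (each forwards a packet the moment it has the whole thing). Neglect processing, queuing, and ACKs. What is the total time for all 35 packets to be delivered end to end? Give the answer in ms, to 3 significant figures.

Per-hop transmission t_tx = L/R = 4024/140000000 = 0.0287429 ms.
Per-hop propagation t_prop = 1100000/300000000 = 3.66667 ms.
Pipeline fill: first packet needs 2·t_tx to clear all hops; remaining 34 packets each add one t_tx.
Total = (2+35-1)·t_tx + 2·t_prop = 36·0.0287429 + 2·3.66667 = 8.37 ms.

8.37 ms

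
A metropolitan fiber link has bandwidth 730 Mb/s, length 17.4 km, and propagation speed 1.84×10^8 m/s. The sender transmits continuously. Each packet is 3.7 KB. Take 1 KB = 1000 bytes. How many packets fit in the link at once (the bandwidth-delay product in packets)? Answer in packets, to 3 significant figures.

Propagation delay = 17400 / 184000000 = 9.45652e-05 s.
BDP = R × t_prop = 730000000 × 9.45652e-05 = 69032.6 bits.
In packets of 29600 bits: 2.33 packets.

2.33 packets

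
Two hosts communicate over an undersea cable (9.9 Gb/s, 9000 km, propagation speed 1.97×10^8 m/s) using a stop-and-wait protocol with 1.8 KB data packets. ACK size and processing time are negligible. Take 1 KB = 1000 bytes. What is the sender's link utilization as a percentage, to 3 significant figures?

0.00159 %

t_tx = L/R = 14400/9900000000 = 1.45455e-06 s.
t_prop = 9000000/197000000 = 0.0456853 s; RTT = 0.0913706 s.
Cycle = t_tx + RTT = 0.091372 s.
Utilization = t_tx / cycle = 1.45455e-06/0.091372 = 0.00159 %.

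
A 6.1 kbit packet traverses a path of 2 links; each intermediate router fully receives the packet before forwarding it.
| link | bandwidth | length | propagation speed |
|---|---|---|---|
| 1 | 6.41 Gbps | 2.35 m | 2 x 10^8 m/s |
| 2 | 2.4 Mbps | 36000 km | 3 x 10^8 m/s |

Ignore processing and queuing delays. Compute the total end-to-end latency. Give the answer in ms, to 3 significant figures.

123 ms

L = 6100 bits.
Transmission delays (L/R per hop): 0.000951638, 2.54167 ms; sum = 2.54262 ms.
Propagation delays (d/s per hop): 1.175e-05, 120 ms; sum = 120 ms.
End-to-end = 123 ms.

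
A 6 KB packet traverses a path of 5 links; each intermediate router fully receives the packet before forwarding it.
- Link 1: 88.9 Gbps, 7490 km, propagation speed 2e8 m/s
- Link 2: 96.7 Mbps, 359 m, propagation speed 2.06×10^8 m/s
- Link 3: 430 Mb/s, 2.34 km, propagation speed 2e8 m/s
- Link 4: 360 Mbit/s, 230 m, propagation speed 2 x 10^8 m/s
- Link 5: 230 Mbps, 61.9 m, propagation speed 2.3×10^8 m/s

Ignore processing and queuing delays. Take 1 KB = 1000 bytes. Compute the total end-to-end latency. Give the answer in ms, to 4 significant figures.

38.42 ms

L = 48000 bits.
Transmission delays (L/R per hop): 0.000539933, 0.496381, 0.111628, 0.133333, 0.208696 ms; sum = 0.950577 ms.
Propagation delays (d/s per hop): 37.45, 0.00174272, 0.0117, 0.00115, 0.00026913 ms; sum = 37.4649 ms.
End-to-end = 38.42 ms.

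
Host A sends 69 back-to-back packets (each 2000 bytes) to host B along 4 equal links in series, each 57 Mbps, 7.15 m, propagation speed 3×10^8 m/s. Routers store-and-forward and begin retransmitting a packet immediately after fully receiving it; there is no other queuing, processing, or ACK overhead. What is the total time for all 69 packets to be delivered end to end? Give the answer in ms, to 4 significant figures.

Per-hop transmission t_tx = L/R = 16000/57000000 = 0.280702 ms.
Per-hop propagation t_prop = 7.15/300000000 = 2.38333e-05 ms.
Pipeline fill: first packet needs 4·t_tx to clear all hops; remaining 68 packets each add one t_tx.
Total = (4+69-1)·t_tx + 4·t_prop = 72·0.280702 + 4·2.38333e-05 = 20.21 ms.

20.21 ms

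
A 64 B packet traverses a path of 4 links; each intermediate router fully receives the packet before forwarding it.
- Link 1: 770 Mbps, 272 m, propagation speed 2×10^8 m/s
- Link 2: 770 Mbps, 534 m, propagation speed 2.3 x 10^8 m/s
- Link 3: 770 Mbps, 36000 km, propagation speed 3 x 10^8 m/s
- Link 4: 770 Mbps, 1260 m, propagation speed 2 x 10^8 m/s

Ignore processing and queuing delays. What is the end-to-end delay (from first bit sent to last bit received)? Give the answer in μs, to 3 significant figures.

L = 64 × 8 = 512 bits.
Transmission delay per hop = L/R = 512/770000000 = 0.664935 μs; 4 hops → 2.65974 μs.
Propagation delays (d/s per hop): 1.36, 2.32174, 120000, 6.3 μs; sum = 120010 μs.
End-to-end = 120000 μs.

120000 μs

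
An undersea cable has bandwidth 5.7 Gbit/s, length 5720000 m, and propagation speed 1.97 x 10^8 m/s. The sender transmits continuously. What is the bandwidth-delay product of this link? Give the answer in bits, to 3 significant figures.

166000000 bits

Propagation delay = 5720000 / 197000000 = 0.0290355 s.
BDP = R × t_prop = 5700000000 × 0.0290355 = 165503000 bits.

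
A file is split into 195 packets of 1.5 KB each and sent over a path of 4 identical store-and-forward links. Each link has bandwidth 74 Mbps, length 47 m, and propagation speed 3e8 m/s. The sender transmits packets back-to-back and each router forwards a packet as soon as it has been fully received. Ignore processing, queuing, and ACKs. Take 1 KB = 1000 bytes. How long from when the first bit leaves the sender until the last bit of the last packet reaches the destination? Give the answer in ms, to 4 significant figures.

Per-hop transmission t_tx = L/R = 12000/74000000 = 0.162162 ms.
Per-hop propagation t_prop = 47/300000000 = 0.000156667 ms.
Pipeline fill: first packet needs 4·t_tx to clear all hops; remaining 194 packets each add one t_tx.
Total = (4+195-1)·t_tx + 4·t_prop = 198·0.162162 + 4·0.000156667 = 32.11 ms.

32.11 ms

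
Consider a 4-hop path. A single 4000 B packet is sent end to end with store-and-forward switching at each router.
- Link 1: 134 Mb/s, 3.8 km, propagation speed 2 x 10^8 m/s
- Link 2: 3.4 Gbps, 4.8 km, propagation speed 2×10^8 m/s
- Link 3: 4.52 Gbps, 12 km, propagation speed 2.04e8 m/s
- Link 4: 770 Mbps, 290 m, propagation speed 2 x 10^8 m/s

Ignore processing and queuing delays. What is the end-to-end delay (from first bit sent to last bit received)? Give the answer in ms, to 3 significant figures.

0.400 ms

L = 4000 × 8 = 32000 bits.
Transmission delays (L/R per hop): 0.238806, 0.00941176, 0.00707965, 0.0415584 ms; sum = 0.296856 ms.
Propagation delays (d/s per hop): 0.019, 0.024, 0.0588235, 0.00145 ms; sum = 0.103274 ms.
End-to-end = 0.400 ms.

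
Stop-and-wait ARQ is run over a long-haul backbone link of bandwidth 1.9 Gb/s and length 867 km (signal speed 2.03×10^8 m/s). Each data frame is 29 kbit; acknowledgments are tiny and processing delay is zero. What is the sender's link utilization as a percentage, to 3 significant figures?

t_tx = L/R = 29000/1900000000 = 1.52632e-05 s.
t_prop = 867000/2.03e+08 = 0.00427094 s; RTT = 0.00854187 s.
Cycle = t_tx + RTT = 0.00855714 s.
Utilization = t_tx / cycle = 1.52632e-05/0.00855714 = 0.178 %.

0.178 %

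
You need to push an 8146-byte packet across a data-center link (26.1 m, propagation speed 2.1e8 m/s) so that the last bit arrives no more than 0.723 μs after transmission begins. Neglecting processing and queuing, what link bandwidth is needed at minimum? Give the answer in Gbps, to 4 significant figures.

108.8 Gbps

L = 65168 bits.
Propagation delay = 26.1 / 210000000 = 0.124286 μs.
Transmission budget = 0.723 − 0.124286 = 0.598714 μs.
R ≥ L / t_tx = 65168 bits / 5.98714e-07 s = 108.8 Gbps.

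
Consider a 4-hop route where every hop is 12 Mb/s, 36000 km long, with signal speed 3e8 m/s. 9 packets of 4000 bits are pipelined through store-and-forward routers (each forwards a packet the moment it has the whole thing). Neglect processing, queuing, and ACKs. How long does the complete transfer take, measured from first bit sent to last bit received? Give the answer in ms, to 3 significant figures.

Per-hop transmission t_tx = L/R = 4000/12000000 = 0.333333 ms.
Per-hop propagation t_prop = 36000000/300000000 = 120 ms.
Pipeline fill: first packet needs 4·t_tx to clear all hops; remaining 8 packets each add one t_tx.
Total = (4+9-1)·t_tx + 4·t_prop = 12·0.333333 + 4·120 = 484 ms.

484 ms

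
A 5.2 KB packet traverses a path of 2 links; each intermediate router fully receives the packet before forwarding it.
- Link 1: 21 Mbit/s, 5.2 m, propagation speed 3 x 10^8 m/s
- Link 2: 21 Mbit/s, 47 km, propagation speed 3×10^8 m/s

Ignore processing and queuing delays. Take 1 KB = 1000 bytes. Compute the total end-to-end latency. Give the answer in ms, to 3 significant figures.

4.12 ms

L = 41600 bits.
Transmission delay per hop = L/R = 41600/21000000 = 1.98095 ms; 2 hops → 3.9619 ms.
Propagation delays (d/s per hop): 1.73333e-05, 0.156667 ms; sum = 0.156684 ms.
End-to-end = 4.12 ms.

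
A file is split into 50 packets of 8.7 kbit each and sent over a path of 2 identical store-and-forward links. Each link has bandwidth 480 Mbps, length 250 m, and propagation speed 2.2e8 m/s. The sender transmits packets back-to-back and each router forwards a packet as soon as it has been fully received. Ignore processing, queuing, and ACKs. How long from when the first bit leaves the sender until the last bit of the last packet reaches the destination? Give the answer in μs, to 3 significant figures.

Per-hop transmission t_tx = L/R = 8700/480000000 = 18.125 μs.
Per-hop propagation t_prop = 250/2.2e+08 = 1.13636 μs.
Pipeline fill: first packet needs 2·t_tx to clear all hops; remaining 49 packets each add one t_tx.
Total = (2+50-1)·t_tx + 2·t_prop = 51·18.125 + 2·1.13636 = 927 μs.

927 μs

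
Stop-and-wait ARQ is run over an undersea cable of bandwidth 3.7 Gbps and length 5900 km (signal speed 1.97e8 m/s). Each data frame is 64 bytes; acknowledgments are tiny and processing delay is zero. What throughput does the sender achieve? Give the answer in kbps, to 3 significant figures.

t_tx = L/R = 512/3700000000 = 1.38378e-07 s.
t_prop = 5900000/197000000 = 0.0299492 s; RTT = 0.0598985 s.
Cycle = t_tx + RTT = 0.0598986 s.
Throughput = L / cycle = 512 / 0.0598986 = 8.55 kbps.

8.55 kbps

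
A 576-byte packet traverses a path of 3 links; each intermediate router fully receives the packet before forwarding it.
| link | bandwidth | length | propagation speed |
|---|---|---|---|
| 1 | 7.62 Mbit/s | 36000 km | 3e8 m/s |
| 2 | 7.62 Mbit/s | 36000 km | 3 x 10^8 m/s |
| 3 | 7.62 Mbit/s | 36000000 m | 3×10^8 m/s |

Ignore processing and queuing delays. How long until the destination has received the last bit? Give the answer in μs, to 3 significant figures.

L = 576 × 8 = 4608 bits.
Transmission delay per hop = L/R = 4608/7620000 = 604.724 μs; 3 hops → 1814.17 μs.
Propagation delays (d/s per hop): 120000, 120000, 120000 μs; sum = 360000 μs.
End-to-end = 362000 μs.

362000 μs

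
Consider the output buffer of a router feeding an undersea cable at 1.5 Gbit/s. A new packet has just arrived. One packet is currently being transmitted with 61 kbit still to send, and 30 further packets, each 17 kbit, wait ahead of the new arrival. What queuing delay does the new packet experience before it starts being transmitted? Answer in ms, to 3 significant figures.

Each queued packet: L/R = 17000/1500000000 = 0.0113333 ms.
30 queued → 0.34 ms.
Plus remaining 61000 bits of current packet: 0.0406667 ms.
Queuing delay = 0.381 ms.

0.381 ms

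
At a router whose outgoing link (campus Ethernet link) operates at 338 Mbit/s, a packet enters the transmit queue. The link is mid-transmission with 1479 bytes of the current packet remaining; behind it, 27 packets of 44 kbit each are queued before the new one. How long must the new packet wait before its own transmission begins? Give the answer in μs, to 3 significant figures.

3550 μs

Each queued packet: L/R = 44000/338000000 = 130.178 μs.
27 queued → 3514.79 μs.
Plus remaining 11832 bits of current packet: 35.0059 μs.
Queuing delay = 3550 μs.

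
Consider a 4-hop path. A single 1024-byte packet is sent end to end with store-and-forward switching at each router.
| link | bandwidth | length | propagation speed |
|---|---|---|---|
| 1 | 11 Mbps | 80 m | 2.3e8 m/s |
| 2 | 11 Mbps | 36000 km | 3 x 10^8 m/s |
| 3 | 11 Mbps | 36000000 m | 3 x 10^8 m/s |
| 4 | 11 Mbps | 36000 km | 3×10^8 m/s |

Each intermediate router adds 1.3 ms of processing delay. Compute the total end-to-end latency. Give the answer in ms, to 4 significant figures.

L = 1024 × 8 = 8192 bits.
Transmission delay per hop = L/R = 8192/11000000 = 0.744727 ms; 4 hops → 2.97891 ms.
Propagation delays (d/s per hop): 0.000347826, 120, 120, 120 ms; sum = 360 ms.
Processing at 3 router(s): 3 × 1.3 ms = 3.9 ms.
End-to-end = 366.9 ms.

366.9 ms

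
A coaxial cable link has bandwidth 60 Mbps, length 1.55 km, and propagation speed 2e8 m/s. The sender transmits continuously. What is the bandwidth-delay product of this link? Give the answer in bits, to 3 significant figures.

Propagation delay = 1550 / 200000000 = 7.75e-06 s.
BDP = R × t_prop = 60000000 × 7.75e-06 = 465 bits.

465 bits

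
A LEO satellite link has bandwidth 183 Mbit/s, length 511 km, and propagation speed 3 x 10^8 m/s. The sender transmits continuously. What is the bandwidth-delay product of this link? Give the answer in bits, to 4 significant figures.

311700 bits

Propagation delay = 511000 / 300000000 = 0.00170333 s.
BDP = R × t_prop = 183000000 × 0.00170333 = 311710 bits.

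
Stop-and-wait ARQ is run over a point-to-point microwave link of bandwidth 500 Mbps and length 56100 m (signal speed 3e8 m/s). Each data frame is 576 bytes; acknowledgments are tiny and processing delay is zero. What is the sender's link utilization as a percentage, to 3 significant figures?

t_tx = L/R = 4608/500000000 = 9.216e-06 s.
t_prop = 56100/300000000 = 0.000187 s; RTT = 0.000374 s.
Cycle = t_tx + RTT = 0.000383216 s.
Utilization = t_tx / cycle = 9.216e-06/0.000383216 = 2.40 %.

2.40 %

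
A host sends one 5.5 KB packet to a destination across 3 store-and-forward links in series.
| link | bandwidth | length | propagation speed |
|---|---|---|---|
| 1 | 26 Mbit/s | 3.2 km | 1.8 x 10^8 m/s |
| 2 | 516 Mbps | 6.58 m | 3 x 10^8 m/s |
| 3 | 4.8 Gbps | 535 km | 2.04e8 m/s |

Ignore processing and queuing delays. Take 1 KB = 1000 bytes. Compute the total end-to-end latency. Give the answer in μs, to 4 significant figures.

L = 44000 bits.
Transmission delays (L/R per hop): 1692.31, 85.2713, 9.16667 μs; sum = 1786.75 μs.
Propagation delays (d/s per hop): 17.7778, 0.0219333, 2622.55 μs; sum = 2640.35 μs.
End-to-end = 4427 μs.

4427 μs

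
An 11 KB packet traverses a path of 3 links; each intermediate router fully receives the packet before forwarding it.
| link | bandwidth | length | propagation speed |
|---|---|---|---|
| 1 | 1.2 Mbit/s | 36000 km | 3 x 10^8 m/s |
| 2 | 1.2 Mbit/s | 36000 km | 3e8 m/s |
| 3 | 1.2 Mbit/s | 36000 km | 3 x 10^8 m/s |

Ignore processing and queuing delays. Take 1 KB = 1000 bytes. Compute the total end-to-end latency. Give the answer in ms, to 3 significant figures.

L = 88000 bits.
Transmission delay per hop = L/R = 88000/1200000 = 73.3333 ms; 3 hops → 220 ms.
Propagation delays (d/s per hop): 120, 120, 120 ms; sum = 360 ms.
End-to-end = 580 ms.

580 ms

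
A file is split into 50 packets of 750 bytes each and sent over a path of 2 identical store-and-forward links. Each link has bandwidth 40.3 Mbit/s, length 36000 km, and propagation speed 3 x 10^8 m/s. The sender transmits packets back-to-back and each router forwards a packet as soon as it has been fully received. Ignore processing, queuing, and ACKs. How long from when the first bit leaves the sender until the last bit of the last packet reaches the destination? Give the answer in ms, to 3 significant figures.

248 ms

Per-hop transmission t_tx = L/R = 6000/40300000 = 0.148883 ms.
Per-hop propagation t_prop = 36000000/300000000 = 120 ms.
Pipeline fill: first packet needs 2·t_tx to clear all hops; remaining 49 packets each add one t_tx.
Total = (2+50-1)·t_tx + 2·t_prop = 51·0.148883 + 2·120 = 248 ms.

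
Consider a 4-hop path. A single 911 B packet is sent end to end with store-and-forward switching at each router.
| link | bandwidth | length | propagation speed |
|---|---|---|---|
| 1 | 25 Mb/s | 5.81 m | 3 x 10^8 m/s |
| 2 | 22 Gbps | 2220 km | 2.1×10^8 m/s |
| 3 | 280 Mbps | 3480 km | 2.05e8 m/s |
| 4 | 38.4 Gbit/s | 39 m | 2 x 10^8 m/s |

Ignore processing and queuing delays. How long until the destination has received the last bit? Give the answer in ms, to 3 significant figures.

L = 911 × 8 = 7288 bits.
Transmission delays (L/R per hop): 0.29152, 0.000331273, 0.0260286, 0.000189792 ms; sum = 0.31807 ms.
Propagation delays (d/s per hop): 1.93667e-05, 10.5714, 16.9756, 0.000195 ms; sum = 27.5473 ms.
End-to-end = 27.9 ms.

27.9 ms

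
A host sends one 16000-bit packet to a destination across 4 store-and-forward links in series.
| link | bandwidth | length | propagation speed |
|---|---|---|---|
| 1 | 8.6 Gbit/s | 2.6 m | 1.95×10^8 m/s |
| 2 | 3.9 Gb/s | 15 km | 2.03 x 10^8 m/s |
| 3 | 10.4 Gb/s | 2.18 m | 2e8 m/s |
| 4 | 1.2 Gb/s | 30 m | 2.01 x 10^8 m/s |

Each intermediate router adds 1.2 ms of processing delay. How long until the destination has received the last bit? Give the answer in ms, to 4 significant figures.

Transmission delays (L/R per hop): 0.00186047, 0.00410256, 0.00153846, 0.0133333 ms; sum = 0.0208348 ms.
Propagation delays (d/s per hop): 1.33333e-05, 0.0738916, 1.09e-05, 0.000149254 ms; sum = 0.0740651 ms.
Processing at 3 router(s): 3 × 1.2 ms = 3.6 ms.
End-to-end = 3.695 ms.

3.695 ms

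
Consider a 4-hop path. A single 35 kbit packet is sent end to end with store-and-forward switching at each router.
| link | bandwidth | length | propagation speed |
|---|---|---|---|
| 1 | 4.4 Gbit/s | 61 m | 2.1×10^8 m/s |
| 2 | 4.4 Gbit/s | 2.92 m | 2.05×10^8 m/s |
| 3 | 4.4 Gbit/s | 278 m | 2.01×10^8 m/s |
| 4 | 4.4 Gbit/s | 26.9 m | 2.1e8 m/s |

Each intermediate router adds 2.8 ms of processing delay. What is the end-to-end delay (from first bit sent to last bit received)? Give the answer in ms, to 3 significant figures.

L = 35000 bits.
Transmission delay per hop = L/R = 35000/4400000000 = 0.00795455 ms; 4 hops → 0.0318182 ms.
Propagation delays (d/s per hop): 0.000290476, 1.42439e-05, 0.00138308, 0.000128095 ms; sum = 0.0018159 ms.
Processing at 3 router(s): 3 × 2.8 ms = 8.4 ms.
End-to-end = 8.43 ms.

8.43 ms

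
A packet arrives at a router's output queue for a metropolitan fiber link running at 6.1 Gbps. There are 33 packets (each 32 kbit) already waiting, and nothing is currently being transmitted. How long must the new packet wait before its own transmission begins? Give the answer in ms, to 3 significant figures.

Each queued packet: L/R = 32000/6100000000 = 0.0052459 ms.
33 queued → 0.173115 ms.
Queuing delay = 0.173 ms.

0.173 ms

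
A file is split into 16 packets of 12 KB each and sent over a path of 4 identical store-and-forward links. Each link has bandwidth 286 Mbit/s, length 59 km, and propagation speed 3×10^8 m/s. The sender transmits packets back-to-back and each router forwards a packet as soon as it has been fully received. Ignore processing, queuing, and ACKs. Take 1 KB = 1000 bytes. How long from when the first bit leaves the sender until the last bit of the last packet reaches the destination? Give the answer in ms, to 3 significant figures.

Per-hop transmission t_tx = L/R = 96000/286000000 = 0.335664 ms.
Per-hop propagation t_prop = 59000/300000000 = 0.196667 ms.
Pipeline fill: first packet needs 4·t_tx to clear all hops; remaining 15 packets each add one t_tx.
Total = (4+16-1)·t_tx + 4·t_prop = 19·0.335664 + 4·0.196667 = 7.16 ms.

7.16 ms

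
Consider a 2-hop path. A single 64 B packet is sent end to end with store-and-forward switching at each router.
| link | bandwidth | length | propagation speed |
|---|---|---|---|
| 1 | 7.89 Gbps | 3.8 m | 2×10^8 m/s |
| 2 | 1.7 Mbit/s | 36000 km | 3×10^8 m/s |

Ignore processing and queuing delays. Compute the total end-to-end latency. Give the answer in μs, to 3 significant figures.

120000 μs

L = 64 × 8 = 512 bits.
Transmission delays (L/R per hop): 0.0648923, 301.176 μs; sum = 301.241 μs.
Propagation delays (d/s per hop): 0.019, 120000 μs; sum = 120000 μs.
End-to-end = 120000 μs.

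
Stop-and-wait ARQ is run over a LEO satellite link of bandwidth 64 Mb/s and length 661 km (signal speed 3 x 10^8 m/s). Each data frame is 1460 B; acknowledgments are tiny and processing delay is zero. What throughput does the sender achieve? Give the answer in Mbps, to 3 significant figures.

2.55 Mbps

t_tx = L/R = 11680/64000000 = 0.0001825 s.
t_prop = 661000/300000000 = 0.00220333 s; RTT = 0.00440667 s.
Cycle = t_tx + RTT = 0.00458917 s.
Throughput = L / cycle = 11680 / 0.00458917 = 2.55 Mbps.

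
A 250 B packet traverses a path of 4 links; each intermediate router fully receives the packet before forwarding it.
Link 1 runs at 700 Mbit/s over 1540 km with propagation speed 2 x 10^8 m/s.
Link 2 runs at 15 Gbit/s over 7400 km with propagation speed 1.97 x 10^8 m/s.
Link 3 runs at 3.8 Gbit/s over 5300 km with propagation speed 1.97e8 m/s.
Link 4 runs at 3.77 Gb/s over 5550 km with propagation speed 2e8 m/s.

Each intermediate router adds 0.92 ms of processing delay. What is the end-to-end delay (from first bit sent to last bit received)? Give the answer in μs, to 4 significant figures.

102700 μs

L = 250 × 8 = 2000 bits.
Transmission delays (L/R per hop): 2.85714, 0.133333, 0.526316, 0.530504 μs; sum = 4.0473 μs.
Propagation delays (d/s per hop): 7700, 37563.5, 26903.6, 27750 μs; sum = 99917 μs.
Processing at 3 router(s): 3 × 0.92 ms = 2760 μs.
End-to-end = 102700 μs.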